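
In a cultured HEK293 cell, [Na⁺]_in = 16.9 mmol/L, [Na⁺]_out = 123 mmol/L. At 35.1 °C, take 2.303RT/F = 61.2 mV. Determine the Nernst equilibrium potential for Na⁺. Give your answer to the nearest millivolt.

53 mV

E = (61.2/z) · log₁₀([Na⁺]_out/[Na⁺]_in) with z = +1.
= (61.2/1) · log₁₀(123/16.9) = 61.20 · log₁₀(7.278)
= 61.20 · (0.8620) = 52.76 mV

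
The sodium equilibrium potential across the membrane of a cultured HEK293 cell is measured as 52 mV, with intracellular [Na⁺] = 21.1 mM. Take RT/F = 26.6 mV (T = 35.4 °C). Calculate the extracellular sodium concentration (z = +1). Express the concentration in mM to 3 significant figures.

149 mM

Nernst: E = (26.6/1) · ln([out]/[in]), so ln([out]/[in]) = 52.0 × 1 / 26.6 = 1.9549.
[out]/[in] = e^(1.9549) = 7.063.
[out] = 7.063 × 21.1 = 149 mM.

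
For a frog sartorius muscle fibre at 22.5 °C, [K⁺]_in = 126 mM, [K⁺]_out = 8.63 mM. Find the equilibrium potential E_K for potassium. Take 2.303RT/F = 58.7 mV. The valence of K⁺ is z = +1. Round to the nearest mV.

-68 mV

E = (58.7/z) · log₁₀([K⁺]_out/[K⁺]_in) with z = +1.
= (58.7/1) · log₁₀(8.63/126) = 58.70 · log₁₀(0.06849)
= 58.70 · (-1.1644) = -68.35 mV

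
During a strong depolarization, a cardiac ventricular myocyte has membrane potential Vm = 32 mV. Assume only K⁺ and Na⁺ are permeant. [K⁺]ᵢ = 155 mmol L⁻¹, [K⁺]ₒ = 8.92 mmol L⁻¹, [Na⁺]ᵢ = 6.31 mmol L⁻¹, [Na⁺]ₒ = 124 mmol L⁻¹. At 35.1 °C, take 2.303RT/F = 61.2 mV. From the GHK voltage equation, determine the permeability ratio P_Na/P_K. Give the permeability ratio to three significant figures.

4.93

Let α = P_Na/P_K. GHK: Vm = 61.2·log₁₀[(Kₒ + α·Naₒ)/(Kᵢ + α·Naᵢ)].
10^(Vm/61.2) = 10^(32.0/61.2) = 3.3333
So 3.3333·(Kᵢ + α·Naᵢ) = Kₒ + α·Naₒ → α = (3.3333·155.0 − 8.92) / (124.0 − 3.3333·6.31)
α = (516.7 − 8.92) / (124.0 − 21.03) = 507.7/103 = 4.931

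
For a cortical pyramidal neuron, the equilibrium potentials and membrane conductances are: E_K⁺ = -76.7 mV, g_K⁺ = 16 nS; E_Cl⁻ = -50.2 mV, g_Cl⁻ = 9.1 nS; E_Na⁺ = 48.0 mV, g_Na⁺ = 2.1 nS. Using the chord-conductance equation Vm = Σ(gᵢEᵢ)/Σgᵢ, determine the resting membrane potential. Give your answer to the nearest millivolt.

-58 mV

Σ gᵢEᵢ = 16·(-76.7) + 9.1·(-50.2) + 2.1·(48.0) = -1583.22
Σ gᵢ = 16 + 9.1 + 2.1 = 27.2
Vm = -1583.22 / 27.2 = -58.21 mV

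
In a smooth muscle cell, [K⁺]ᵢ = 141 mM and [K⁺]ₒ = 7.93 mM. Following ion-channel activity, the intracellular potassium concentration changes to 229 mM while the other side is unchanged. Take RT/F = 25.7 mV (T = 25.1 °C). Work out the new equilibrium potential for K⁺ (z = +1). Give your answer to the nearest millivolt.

After the shift: [K⁺]_out = 7.93, [K⁺]_in = 229 mM.
E_new = (25.7/1)·ln(7.93/229) = 25.70 · (-3.3631) = -86.43 mV

-86 mV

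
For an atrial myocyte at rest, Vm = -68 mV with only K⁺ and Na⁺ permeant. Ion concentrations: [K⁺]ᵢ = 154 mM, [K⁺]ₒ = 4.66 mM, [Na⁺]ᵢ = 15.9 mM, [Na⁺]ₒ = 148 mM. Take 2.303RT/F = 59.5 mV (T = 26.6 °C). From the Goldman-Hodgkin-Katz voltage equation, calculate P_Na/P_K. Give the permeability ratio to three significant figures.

0.0437

Let α = P_Na/P_K. GHK: Vm = 59.5·log₁₀[(Kₒ + α·Naₒ)/(Kᵢ + α·Naᵢ)].
10^(Vm/59.5) = 10^(-68.0/59.5) = 0.071969
So 0.071969·(Kᵢ + α·Naᵢ) = Kₒ + α·Naₒ → α = (0.071969·154.0 − 4.66) / (148.0 − 0.071969·15.9)
α = (11.08 − 4.66) / (148.0 − 1.144) = 6.423/146.9 = 0.04374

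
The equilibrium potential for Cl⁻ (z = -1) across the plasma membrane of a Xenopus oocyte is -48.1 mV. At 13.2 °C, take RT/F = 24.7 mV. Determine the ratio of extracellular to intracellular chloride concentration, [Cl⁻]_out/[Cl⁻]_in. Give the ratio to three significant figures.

ln([out]/[in]) = E·z/(24.7) = -48.1 × -1 / 24.7 = 1.9474
[out]/[in] = e^(1.9474) = 7.01

7.01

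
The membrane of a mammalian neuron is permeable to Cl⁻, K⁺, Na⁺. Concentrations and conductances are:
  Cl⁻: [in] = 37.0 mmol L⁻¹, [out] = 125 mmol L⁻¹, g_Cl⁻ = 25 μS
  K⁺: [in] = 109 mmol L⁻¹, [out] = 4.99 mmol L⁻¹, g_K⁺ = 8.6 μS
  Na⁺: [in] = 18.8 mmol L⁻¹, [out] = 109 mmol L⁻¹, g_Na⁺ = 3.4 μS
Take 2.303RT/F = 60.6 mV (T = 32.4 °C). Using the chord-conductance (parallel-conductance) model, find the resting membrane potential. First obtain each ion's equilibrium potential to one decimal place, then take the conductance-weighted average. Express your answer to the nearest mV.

-36 mV

E_Cl⁻ = (60.6/-1)·log₁₀(125/37.0) = -32.0 mV
E_K⁺ = (60.6/1)·log₁₀(4.99/109) = -81.2 mV
E_Na⁺ = (60.6/1)·log₁₀(109/18.8) = 46.3 mV
Vm = (Σ gᵢEᵢ)/(Σ gᵢ) = (25·-32.0 + 8.6·-81.2 + 3.4·46.3) / (25 + 8.6 + 3.4)
= -1340.90 / 37 = -36.24 mV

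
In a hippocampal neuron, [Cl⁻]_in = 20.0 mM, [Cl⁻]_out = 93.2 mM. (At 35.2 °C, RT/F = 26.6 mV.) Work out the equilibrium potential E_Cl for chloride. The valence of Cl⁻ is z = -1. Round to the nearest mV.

-41 mV

E = (26.6/z) · ln([Cl⁻]_out/[Cl⁻]_in) with z = -1.
For an anion, dividing by z = -1 reverses the sign.
= (26.6/-1) · ln(93.2/20.0) = -26.60 · ln(4.66)
= -26.60 · (1.5390) = -40.94 mV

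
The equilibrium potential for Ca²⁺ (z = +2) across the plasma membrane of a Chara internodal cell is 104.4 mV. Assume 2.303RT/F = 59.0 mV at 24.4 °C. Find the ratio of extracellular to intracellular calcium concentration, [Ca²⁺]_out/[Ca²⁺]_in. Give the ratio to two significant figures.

log₁₀([out]/[in]) = E·z/(59.0) = 104.4 × 2 / 59.0 = 3.5390
[out]/[in] = 10^(3.5390) = 3459

3500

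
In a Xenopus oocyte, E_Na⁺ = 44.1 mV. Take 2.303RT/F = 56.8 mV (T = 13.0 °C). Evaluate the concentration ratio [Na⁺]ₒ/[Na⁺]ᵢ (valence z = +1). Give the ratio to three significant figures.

5.98

log₁₀([out]/[in]) = E·z/(56.8) = 44.1 × 1 / 56.8 = 0.7764
[out]/[in] = 10^(0.7764) = 5.976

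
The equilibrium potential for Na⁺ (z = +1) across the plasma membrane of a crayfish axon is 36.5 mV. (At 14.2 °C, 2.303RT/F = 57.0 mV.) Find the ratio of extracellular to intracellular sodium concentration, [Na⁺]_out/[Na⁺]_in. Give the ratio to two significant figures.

log₁₀([out]/[in]) = E·z/(57.0) = 36.5 × 1 / 57.0 = 0.6404
[out]/[in] = 10^(0.6404) = 4.369

4.4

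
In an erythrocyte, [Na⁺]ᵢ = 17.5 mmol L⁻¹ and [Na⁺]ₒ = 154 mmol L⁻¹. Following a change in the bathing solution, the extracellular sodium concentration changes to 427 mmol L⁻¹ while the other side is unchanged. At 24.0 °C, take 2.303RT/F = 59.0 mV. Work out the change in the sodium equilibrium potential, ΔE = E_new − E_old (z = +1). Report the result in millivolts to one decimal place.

E_old = (59.0/1)·log₁₀(154/17.5) = 55.72 mV
E_new = (59.0/1)·log₁₀(427/17.5) = 81.86 mV
ΔE = 81.86 − (55.72) = 26.13 mV

26.1 mV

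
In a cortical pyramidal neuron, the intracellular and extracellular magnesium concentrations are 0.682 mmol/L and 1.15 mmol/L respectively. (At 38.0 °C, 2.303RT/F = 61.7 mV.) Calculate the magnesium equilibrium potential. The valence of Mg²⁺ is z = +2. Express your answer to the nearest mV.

7 mV

E = (61.7/z) · log₁₀([Mg²⁺]_out/[Mg²⁺]_in) with z = +2.
= (61.7/2) · log₁₀(1.15/0.682) = 30.85 · log₁₀(1.686)
= 30.85 · (0.2269) = 7.00 mV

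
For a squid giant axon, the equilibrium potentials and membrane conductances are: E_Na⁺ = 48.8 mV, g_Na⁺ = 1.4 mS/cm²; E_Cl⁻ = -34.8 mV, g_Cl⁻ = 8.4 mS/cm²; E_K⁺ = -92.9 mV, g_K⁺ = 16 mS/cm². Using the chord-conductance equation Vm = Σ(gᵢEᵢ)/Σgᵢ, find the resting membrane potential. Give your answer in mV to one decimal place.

Σ gᵢEᵢ = 1.4·(48.8) + 8.4·(-34.8) + 16·(-92.9) = -1710.40
Σ gᵢ = 1.4 + 8.4 + 16 = 25.8
Vm = -1710.40 / 25.8 = -66.29 mV

-66.3 mV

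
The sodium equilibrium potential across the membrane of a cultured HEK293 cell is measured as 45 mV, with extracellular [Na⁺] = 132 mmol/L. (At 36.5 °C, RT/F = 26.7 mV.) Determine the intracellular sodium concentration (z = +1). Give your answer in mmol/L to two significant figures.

Nernst: E = (26.7/1) · ln([out]/[in]), so ln([out]/[in]) = 45.0 × 1 / 26.7 = 1.6854.
[out]/[in] = e^(1.6854) = 5.395.
[in] = 132 / 5.395 = 24.47 mmol/L.

24 mmol/L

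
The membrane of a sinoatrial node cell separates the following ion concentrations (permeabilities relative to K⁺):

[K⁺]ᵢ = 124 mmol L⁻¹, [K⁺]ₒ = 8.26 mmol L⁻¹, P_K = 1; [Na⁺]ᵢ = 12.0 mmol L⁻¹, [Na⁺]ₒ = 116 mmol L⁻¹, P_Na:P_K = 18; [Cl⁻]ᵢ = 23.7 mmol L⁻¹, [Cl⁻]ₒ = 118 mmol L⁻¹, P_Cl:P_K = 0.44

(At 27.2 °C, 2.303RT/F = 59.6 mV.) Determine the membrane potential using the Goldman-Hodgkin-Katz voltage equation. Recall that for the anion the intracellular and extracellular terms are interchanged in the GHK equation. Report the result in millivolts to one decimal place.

Vm = 59.6 · log₁₀[(Σ P·[cation]ₒ + Σ P·[anion]ᵢ) / (Σ P·[cation]ᵢ + Σ P·[anion]ₒ)]
Numerator = 1×8.26 + 18×116 + 0.44×23.7 = 2107
Denominator = 1×124 + 18×12.0 + 0.44×118 = 391.9
Vm = 59.6 · log₁₀(5.3753) = 59.6 × (0.7304) = 43.53 mV

43.5 mV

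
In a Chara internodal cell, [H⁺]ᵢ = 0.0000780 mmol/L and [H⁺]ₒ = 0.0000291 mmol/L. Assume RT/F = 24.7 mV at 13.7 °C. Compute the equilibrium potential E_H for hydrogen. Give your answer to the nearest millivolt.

-24 mV

E = (24.7/z) · ln([H⁺]_out/[H⁺]_in) with z = +1.
= (24.7/1) · ln(0.0000291/0.0000780) = 24.70 · ln(0.3731)
= 24.70 · (-0.9860) = -24.35 mV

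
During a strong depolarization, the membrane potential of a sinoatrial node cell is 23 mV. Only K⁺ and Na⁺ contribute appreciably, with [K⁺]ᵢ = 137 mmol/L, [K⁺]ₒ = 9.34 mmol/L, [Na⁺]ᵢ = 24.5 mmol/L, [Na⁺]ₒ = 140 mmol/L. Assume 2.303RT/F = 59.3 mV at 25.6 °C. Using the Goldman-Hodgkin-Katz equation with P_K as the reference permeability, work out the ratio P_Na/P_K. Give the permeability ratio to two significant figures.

Let α = P_Na/P_K. GHK: Vm = 59.3·log₁₀[(Kₒ + α·Naₒ)/(Kᵢ + α·Naᵢ)].
10^(Vm/59.3) = 10^(23.0/59.3) = 2.4426
So 2.4426·(Kᵢ + α·Naᵢ) = Kₒ + α·Naₒ → α = (2.4426·137.0 − 9.34) / (140.0 − 2.4426·24.5)
α = (334.6 − 9.34) / (140.0 − 59.84) = 325.3/80.16 = 4.058

4.1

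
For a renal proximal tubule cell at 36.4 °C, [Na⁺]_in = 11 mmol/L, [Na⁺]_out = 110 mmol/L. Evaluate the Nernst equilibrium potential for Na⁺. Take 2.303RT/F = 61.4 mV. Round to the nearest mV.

E = (61.4/z) · log₁₀([Na⁺]_out/[Na⁺]_in) with z = +1.
= (61.4/1) · log₁₀(110/11) = 61.40 · log₁₀(10)
= 61.40 · (1.0000) = 61.40 mV

61 mV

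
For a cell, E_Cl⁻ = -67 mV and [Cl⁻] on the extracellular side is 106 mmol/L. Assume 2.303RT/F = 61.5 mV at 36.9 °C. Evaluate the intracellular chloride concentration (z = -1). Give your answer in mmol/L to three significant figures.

8.63 mmol/L

Nernst: E = (61.5/-1) · log₁₀([out]/[in]), so log₁₀([out]/[in]) = -67.0 × -1 / 61.5 = 1.0894.
[out]/[in] = 10^(1.0894) = 12.29.
[in] = 106 / 12.29 = 8.627 mmol/L.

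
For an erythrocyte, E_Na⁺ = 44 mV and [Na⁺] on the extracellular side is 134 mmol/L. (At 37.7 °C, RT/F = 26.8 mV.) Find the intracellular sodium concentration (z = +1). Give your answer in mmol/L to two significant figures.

26 mmol/L

Nernst: E = (26.8/1) · ln([out]/[in]), so ln([out]/[in]) = 44.0 × 1 / 26.8 = 1.6418.
[out]/[in] = e^(1.6418) = 5.164.
[in] = 134 / 5.164 = 25.95 mmol/L.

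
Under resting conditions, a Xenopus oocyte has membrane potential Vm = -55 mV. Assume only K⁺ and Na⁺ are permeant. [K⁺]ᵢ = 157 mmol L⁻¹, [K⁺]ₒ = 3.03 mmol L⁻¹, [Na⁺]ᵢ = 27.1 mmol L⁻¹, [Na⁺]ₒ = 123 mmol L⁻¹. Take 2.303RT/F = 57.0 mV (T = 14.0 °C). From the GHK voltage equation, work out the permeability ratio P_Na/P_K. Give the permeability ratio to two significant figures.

0.12

Let α = P_Na/P_K. GHK: Vm = 57.0·log₁₀[(Kₒ + α·Naₒ)/(Kᵢ + α·Naᵢ)].
10^(Vm/57.0) = 10^(-55.0/57.0) = 0.10841
So 0.10841·(Kᵢ + α·Naᵢ) = Kₒ + α·Naₒ → α = (0.10841·157.0 − 3.03) / (123.0 − 0.10841·27.1)
α = (17.02 − 3.03) / (123.0 − 2.938) = 13.99/120.1 = 0.1165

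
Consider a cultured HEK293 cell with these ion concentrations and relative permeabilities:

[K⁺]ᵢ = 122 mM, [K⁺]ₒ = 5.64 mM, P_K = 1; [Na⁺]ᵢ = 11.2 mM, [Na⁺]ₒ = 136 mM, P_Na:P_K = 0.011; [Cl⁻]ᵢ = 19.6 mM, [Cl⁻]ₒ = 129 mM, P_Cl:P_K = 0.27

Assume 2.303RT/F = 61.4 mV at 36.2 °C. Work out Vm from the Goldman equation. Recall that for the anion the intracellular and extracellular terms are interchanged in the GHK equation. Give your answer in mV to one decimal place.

-67.6 mV

Vm = 61.4 · log₁₀[(Σ P·[cation]ₒ + Σ P·[anion]ᵢ) / (Σ P·[cation]ᵢ + Σ P·[anion]ₒ)]
Numerator = 1×5.64 + 0.011×136 + 0.27×19.6 = 12.43
Denominator = 1×122 + 0.011×11.2 + 0.27×129 = 157
Vm = 61.4 · log₁₀(0.079183) = 61.4 × (-1.1014) = -67.62 mV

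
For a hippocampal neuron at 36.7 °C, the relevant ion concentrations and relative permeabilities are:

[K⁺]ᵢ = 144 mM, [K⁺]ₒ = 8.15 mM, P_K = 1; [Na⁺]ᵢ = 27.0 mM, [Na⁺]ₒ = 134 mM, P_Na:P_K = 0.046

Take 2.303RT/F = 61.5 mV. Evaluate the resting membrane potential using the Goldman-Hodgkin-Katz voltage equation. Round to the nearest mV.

-62 mV

Vm = 61.5 · log₁₀[(Σ P·[cation]ₒ + Σ P·[anion]ᵢ) / (Σ P·[cation]ᵢ + Σ P·[anion]ₒ)]
Numerator = 1×8.15 + 0.046×134 = 14.31
Denominator = 1×144 + 0.046×27.0 = 145.2
Vm = 61.5 · log₁₀(0.098553) = 61.5 × (-1.0063) = -61.89 mV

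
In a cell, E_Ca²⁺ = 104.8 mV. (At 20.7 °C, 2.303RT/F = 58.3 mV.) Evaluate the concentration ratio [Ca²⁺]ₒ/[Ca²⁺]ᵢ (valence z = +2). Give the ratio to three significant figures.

log₁₀([out]/[in]) = E·z/(58.3) = 104.8 × 2 / 58.3 = 3.5952
[out]/[in] = 10^(3.5952) = 3937

3940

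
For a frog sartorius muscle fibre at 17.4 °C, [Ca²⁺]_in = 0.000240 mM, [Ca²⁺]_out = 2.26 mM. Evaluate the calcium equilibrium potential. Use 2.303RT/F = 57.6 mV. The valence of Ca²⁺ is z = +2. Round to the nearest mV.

114 mV

E = (57.6/z) · log₁₀([Ca²⁺]_out/[Ca²⁺]_in) with z = +2.
= (57.6/2) · log₁₀(2.26/0.000240) = 28.80 · log₁₀(9417)
= 28.80 · (3.9739) = 114.45 mV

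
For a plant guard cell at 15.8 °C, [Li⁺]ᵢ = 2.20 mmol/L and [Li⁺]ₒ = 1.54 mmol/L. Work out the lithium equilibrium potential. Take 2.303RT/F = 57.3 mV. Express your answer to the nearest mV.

E = (57.3/z) · log₁₀([Li⁺]_out/[Li⁺]_in) with z = +1.
= (57.3/1) · log₁₀(1.54/2.20) = 57.30 · log₁₀(0.7)
= 57.30 · (-0.1549) = -8.88 mV

-9 mV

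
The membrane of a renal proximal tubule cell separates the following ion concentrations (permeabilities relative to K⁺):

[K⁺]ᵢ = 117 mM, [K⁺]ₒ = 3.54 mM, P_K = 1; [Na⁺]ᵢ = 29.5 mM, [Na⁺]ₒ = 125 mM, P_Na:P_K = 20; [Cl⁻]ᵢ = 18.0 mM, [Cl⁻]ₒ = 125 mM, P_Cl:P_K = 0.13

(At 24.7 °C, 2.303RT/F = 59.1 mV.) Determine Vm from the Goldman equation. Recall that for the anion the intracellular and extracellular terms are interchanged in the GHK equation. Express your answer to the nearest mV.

32 mV

Vm = 59.1 · log₁₀[(Σ P·[cation]ₒ + Σ P·[anion]ᵢ) / (Σ P·[cation]ᵢ + Σ P·[anion]ₒ)]
Numerator = 1×3.54 + 20×125 + 0.13×18.0 = 2506
Denominator = 1×117 + 20×29.5 + 0.13×125 = 723.2
Vm = 59.1 · log₁₀(3.4647) = 59.1 × (0.5397) = 31.89 mV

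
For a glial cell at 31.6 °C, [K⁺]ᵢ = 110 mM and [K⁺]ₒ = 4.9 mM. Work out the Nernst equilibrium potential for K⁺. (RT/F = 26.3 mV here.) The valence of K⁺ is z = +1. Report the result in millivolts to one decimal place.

E = (26.3/z) · ln([K⁺]_out/[K⁺]_in) with z = +1.
= (26.3/1) · ln(4.9/110) = 26.30 · ln(0.04455)
= 26.30 · (-3.1112) = -81.83 mV

-81.8 mV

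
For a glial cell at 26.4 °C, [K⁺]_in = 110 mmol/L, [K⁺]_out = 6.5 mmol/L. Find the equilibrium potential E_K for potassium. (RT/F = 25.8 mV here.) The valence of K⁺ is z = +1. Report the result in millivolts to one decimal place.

-73.0 mV

E = (25.8/z) · ln([K⁺]_out/[K⁺]_in) with z = +1.
= (25.8/1) · ln(6.5/110) = 25.80 · ln(0.05909)
= 25.80 · (-2.8287) = -72.98 mV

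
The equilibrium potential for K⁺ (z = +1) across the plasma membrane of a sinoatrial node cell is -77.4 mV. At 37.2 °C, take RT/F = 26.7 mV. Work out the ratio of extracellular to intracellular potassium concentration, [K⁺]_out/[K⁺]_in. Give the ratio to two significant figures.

0.055

ln([out]/[in]) = E·z/(26.7) = -77.4 × 1 / 26.7 = -2.8989
[out]/[in] = e^(-2.8989) = 0.05509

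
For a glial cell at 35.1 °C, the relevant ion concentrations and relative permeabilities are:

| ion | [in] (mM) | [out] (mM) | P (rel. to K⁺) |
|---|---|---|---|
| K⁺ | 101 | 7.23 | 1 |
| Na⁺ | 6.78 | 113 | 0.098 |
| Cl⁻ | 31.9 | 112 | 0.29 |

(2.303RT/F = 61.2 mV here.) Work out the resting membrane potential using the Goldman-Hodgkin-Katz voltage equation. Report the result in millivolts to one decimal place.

-42.1 mV

Vm = 61.2 · log₁₀[(Σ P·[cation]ₒ + Σ P·[anion]ᵢ) / (Σ P·[cation]ᵢ + Σ P·[anion]ₒ)]
Numerator = 1×7.23 + 0.098×113 + 0.29×31.9 = 27.55
Denominator = 1×101 + 0.098×6.78 + 0.29×112 = 134.1
Vm = 61.2 · log₁₀(0.20541) = 61.2 × (-0.6874) = -42.07 mV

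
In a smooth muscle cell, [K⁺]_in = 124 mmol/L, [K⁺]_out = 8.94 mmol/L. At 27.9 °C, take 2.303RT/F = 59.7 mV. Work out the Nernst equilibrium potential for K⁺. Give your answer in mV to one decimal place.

E = (59.7/z) · log₁₀([K⁺]_out/[K⁺]_in) with z = +1.
= (59.7/1) · log₁₀(8.94/124) = 59.70 · log₁₀(0.0721)
= 59.70 · (-1.1421) = -68.18 mV

-68.2 mV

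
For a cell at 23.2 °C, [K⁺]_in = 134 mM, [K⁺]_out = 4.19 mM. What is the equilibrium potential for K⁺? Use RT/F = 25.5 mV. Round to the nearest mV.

-88 mV

E = (25.5/z) · ln([K⁺]_out/[K⁺]_in) with z = +1.
= (25.5/1) · ln(4.19/134) = 25.50 · ln(0.03127)
= 25.50 · (-3.4651) = -88.36 mV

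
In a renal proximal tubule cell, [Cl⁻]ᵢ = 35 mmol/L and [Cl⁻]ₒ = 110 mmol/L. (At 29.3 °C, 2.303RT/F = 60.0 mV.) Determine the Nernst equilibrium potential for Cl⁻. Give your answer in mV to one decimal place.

E = (60.0/z) · log₁₀([Cl⁻]_out/[Cl⁻]_in) with z = -1.
For an anion, dividing by z = -1 reverses the sign.
= (60.0/-1) · log₁₀(110/35) = -60.00 · log₁₀(3.143)
= -60.00 · (0.4973) = -29.84 mV

-29.8 mV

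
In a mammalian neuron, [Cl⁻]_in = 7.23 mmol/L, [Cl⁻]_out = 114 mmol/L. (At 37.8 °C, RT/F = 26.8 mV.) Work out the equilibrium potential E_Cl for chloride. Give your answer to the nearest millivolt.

E = (26.8/z) · ln([Cl⁻]_out/[Cl⁻]_in) with z = -1.
For an anion, dividing by z = -1 reverses the sign.
= (26.8/-1) · ln(114/7.23) = -26.80 · ln(15.77)
= -26.80 · (2.7580) = -73.91 mV

-74 mV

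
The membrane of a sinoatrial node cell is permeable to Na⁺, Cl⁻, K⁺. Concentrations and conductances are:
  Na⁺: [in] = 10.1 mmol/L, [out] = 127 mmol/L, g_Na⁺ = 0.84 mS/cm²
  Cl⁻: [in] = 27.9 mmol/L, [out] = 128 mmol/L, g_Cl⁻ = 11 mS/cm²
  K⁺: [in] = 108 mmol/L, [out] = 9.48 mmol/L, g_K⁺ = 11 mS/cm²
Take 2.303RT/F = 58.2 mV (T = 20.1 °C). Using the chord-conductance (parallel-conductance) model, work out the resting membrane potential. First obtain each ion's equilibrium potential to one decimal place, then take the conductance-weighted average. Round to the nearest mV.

-46 mV

E_Na⁺ = (58.2/1)·log₁₀(127/10.1) = 64.0 mV
E_Cl⁻ = (58.2/-1)·log₁₀(128/27.9) = -38.5 mV
E_K⁺ = (58.2/1)·log₁₀(9.48/108) = -61.5 mV
Vm = (Σ gᵢEᵢ)/(Σ gᵢ) = (0.84·64.0 + 11·-38.5 + 11·-61.5) / (0.84 + 11 + 11)
= -1046.24 / 22.84 = -45.81 mV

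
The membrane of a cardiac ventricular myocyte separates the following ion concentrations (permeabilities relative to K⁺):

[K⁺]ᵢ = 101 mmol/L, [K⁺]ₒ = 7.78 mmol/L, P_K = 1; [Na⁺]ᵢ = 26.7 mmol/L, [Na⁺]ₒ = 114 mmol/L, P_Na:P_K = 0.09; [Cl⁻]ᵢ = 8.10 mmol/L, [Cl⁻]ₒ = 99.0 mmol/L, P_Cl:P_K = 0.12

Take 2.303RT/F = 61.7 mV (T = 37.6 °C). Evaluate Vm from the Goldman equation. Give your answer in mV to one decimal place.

Vm = 61.7 · log₁₀[(Σ P·[cation]ₒ + Σ P·[anion]ᵢ) / (Σ P·[cation]ᵢ + Σ P·[anion]ₒ)]
Numerator = 1×7.78 + 0.09×114 + 0.12×8.10 = 19.01
Denominator = 1×101 + 0.09×26.7 + 0.12×99.0 = 115.3
Vm = 61.7 · log₁₀(0.16492) = 61.7 × (-0.7827) = -48.29 mV

-48.3 mV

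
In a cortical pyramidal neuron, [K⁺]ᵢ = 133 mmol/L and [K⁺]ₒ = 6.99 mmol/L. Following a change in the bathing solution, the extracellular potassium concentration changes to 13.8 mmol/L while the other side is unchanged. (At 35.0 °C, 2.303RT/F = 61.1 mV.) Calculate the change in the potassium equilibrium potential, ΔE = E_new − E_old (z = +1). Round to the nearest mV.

E_old = (61.1/1)·log₁₀(6.99/133) = -78.17 mV
E_new = (61.1/1)·log₁₀(13.8/133) = -60.12 mV
ΔE = -60.12 − (-78.17) = 18.05 mV

18 mV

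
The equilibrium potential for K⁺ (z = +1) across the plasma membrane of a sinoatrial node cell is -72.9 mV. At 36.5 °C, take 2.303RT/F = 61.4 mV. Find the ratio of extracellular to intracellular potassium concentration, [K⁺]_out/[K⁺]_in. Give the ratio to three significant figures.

0.0650

log₁₀([out]/[in]) = E·z/(61.4) = -72.9 × 1 / 61.4 = -1.1873
[out]/[in] = 10^(-1.1873) = 0.06497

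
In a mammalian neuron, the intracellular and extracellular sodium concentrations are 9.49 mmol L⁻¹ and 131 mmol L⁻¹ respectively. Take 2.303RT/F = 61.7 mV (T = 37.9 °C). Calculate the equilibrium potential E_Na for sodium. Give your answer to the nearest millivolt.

E = (61.7/z) · log₁₀([Na⁺]_out/[Na⁺]_in) with z = +1.
= (61.7/1) · log₁₀(131/9.49) = 61.70 · log₁₀(13.8)
= 61.70 · (1.1400) = 70.34 mV

70 mV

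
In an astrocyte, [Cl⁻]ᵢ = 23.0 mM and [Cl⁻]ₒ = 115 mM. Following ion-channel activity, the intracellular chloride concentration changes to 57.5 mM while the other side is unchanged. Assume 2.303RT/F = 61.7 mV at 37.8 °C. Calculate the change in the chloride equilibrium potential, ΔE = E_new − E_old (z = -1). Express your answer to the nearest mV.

E_old = (61.7/-1)·log₁₀(115/23.0) = -43.13 mV
E_new = (61.7/-1)·log₁₀(115/57.5) = -18.57 mV
ΔE = -18.57 − (-43.13) = 24.55 mV

25 mV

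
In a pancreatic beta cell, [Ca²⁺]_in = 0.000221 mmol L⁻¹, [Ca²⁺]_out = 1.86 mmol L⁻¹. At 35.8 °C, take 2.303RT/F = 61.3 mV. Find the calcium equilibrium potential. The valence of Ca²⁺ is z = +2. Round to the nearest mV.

120 mV

E = (61.3/z) · log₁₀([Ca²⁺]_out/[Ca²⁺]_in) with z = +2.
= (61.3/2) · log₁₀(1.86/0.000221) = 30.65 · log₁₀(8416)
= 30.65 · (3.9251) = 120.30 mV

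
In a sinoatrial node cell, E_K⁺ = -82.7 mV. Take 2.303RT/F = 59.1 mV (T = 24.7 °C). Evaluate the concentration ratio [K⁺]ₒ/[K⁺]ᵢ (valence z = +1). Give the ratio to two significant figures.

0.040

log₁₀([out]/[in]) = E·z/(59.1) = -82.7 × 1 / 59.1 = -1.3993
[out]/[in] = 10^(-1.3993) = 0.03987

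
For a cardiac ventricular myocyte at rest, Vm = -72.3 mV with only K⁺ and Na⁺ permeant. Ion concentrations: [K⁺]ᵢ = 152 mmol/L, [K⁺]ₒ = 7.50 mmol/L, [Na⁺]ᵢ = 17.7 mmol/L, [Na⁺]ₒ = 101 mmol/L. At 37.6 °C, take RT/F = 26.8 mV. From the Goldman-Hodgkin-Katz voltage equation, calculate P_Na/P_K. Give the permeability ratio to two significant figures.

Let α = P_Na/P_K. GHK: Vm = 26.8·ln[(Kₒ + α·Naₒ)/(Kᵢ + α·Naᵢ)].
e^(Vm/26.8) = e^(-72.3/26.8) = 0.067356
So 0.067356·(Kᵢ + α·Naᵢ) = Kₒ + α·Naₒ → α = (0.067356·152.0 − 7.5) / (101.0 − 0.067356·17.7)
α = (10.24 − 7.5) / (101.0 − 1.192) = 2.738/99.81 = 0.02743

0.027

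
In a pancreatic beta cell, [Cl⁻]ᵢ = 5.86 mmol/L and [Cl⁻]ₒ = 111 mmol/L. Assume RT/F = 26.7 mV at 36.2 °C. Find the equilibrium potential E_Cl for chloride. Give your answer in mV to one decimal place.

-78.5 mV

E = (26.7/z) · ln([Cl⁻]_out/[Cl⁻]_in) with z = -1.
For an anion, dividing by z = -1 reverses the sign.
= (26.7/-1) · ln(111/5.86) = -26.70 · ln(18.94)
= -26.70 · (2.9414) = -78.53 mV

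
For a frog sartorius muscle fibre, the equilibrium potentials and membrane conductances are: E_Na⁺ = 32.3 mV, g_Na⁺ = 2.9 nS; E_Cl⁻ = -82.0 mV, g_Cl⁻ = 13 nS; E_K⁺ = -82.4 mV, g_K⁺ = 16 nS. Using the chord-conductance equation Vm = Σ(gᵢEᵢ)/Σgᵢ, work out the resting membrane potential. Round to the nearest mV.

-72 mV

Σ gᵢEᵢ = 2.9·(32.3) + 13·(-82.0) + 16·(-82.4) = -2290.73
Σ gᵢ = 2.9 + 13 + 16 = 31.9
Vm = -2290.73 / 31.9 = -71.81 mV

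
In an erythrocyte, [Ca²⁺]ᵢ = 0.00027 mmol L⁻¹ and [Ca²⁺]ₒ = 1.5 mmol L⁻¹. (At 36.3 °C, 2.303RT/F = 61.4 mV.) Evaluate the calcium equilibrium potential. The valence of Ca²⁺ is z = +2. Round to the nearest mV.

E = (61.4/z) · log₁₀([Ca²⁺]_out/[Ca²⁺]_in) with z = +2.
= (61.4/2) · log₁₀(1.5/0.00027) = 30.70 · log₁₀(5556)
= 30.70 · (3.7447) = 114.96 mV

115 mV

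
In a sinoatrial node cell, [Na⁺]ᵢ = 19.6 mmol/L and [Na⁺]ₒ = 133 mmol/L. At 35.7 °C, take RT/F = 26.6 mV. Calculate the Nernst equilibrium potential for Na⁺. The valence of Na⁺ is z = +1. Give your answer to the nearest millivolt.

51 mV

E = (26.6/z) · ln([Na⁺]_out/[Na⁺]_in) with z = +1.
= (26.6/1) · ln(133/19.6) = 26.60 · ln(6.786)
= 26.60 · (1.9148) = 50.93 mV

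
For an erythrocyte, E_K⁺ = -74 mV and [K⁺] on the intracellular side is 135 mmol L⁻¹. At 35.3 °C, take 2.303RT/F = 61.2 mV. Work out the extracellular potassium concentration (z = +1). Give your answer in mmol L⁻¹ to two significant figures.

8.3 mmol L⁻¹

Nernst: E = (61.2/1) · log₁₀([out]/[in]), so log₁₀([out]/[in]) = -74.0 × 1 / 61.2 = -1.2092.
[out]/[in] = 10^(-1.2092) = 0.06178.
[out] = 0.06178 × 135 = 8.34 mmol L⁻¹.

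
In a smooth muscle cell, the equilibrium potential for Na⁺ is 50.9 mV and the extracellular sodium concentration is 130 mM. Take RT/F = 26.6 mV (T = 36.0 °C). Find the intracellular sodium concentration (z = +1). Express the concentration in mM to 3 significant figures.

Nernst: E = (26.6/1) · ln([out]/[in]), so ln([out]/[in]) = 50.9 × 1 / 26.6 = 1.9135.
[out]/[in] = e^(1.9135) = 6.777.
[in] = 130 / 6.777 = 19.18 mM.

19.2 mM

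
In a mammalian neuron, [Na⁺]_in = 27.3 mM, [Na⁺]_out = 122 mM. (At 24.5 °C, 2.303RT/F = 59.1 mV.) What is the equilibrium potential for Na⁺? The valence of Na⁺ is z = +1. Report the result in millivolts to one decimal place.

38.4 mV

E = (59.1/z) · log₁₀([Na⁺]_out/[Na⁺]_in) with z = +1.
= (59.1/1) · log₁₀(122/27.3) = 59.10 · log₁₀(4.469)
= 59.10 · (0.6502) = 38.43 mV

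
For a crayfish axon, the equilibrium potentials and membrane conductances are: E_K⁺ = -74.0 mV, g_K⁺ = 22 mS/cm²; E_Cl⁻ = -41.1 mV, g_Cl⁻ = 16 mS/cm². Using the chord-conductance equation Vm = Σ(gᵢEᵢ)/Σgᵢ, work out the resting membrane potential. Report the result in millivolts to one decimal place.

-60.1 mV

Σ gᵢEᵢ = 22·(-74.0) + 16·(-41.1) = -2285.60
Σ gᵢ = 22 + 16 = 38
Vm = -2285.60 / 38 = -60.15 mV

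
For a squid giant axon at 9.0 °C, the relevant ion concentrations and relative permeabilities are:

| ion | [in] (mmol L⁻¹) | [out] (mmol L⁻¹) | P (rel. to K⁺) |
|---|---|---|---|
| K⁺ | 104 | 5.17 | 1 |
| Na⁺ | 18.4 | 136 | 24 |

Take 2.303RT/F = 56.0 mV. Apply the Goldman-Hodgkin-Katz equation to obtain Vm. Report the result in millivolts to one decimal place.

Vm = 56.0 · log₁₀[(Σ P·[cation]ₒ + Σ P·[anion]ᵢ) / (Σ P·[cation]ᵢ + Σ P·[anion]ₒ)]
Numerator = 1×5.17 + 24×136 = 3269
Denominator = 1×104 + 24×18.4 = 545.6
Vm = 56.0 · log₁₀(5.9919) = 56.0 × (0.7776) = 43.54 mV

43.5 mV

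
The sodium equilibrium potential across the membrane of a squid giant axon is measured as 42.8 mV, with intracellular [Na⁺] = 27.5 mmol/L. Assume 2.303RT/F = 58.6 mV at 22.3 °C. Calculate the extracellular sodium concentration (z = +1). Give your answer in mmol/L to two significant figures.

150 mmol/L

Nernst: E = (58.6/1) · log₁₀([out]/[in]), so log₁₀([out]/[in]) = 42.8 × 1 / 58.6 = 0.7304.
[out]/[in] = 10^(0.7304) = 5.375.
[out] = 5.375 × 27.5 = 147.8 mmol/L.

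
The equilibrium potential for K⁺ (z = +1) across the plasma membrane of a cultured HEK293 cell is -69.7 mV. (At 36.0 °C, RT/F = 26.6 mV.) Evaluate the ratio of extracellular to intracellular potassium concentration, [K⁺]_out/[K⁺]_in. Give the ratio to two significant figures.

0.073

ln([out]/[in]) = E·z/(26.6) = -69.7 × 1 / 26.6 = -2.6203
[out]/[in] = e^(-2.6203) = 0.07278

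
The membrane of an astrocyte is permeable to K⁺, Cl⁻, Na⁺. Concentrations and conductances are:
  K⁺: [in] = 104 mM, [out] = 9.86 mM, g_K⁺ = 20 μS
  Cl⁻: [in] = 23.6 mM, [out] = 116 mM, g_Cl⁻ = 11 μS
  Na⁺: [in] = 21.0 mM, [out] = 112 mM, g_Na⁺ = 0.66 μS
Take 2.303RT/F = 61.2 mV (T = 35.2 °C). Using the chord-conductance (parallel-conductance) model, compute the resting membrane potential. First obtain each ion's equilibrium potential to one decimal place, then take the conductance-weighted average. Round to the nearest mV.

-53 mV

E_K⁺ = (61.2/1)·log₁₀(9.86/104) = -62.6 mV
E_Cl⁻ = (61.2/-1)·log₁₀(116/23.6) = -42.3 mV
E_Na⁺ = (61.2/1)·log₁₀(112/21.0) = 44.5 mV
Vm = (Σ gᵢEᵢ)/(Σ gᵢ) = (20·-62.6 + 11·-42.3 + 0.66·44.5) / (20 + 11 + 0.66)
= -1687.93 / 31.66 = -53.31 mV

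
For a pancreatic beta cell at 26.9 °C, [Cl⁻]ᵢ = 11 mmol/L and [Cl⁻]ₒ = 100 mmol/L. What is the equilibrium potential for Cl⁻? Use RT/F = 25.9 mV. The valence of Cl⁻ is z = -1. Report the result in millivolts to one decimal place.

-57.2 mV

E = (25.9/z) · ln([Cl⁻]_out/[Cl⁻]_in) with z = -1.
For an anion, dividing by z = -1 reverses the sign.
= (25.9/-1) · ln(100/11) = -25.90 · ln(9.091)
= -25.90 · (2.2073) = -57.17 mV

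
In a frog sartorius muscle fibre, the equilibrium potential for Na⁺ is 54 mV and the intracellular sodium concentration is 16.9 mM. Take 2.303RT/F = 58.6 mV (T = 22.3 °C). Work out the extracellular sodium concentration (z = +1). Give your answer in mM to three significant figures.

Nernst: E = (58.6/1) · log₁₀([out]/[in]), so log₁₀([out]/[in]) = 54.0 × 1 / 58.6 = 0.9215.
[out]/[in] = 10^(0.9215) = 8.346.
[out] = 8.346 × 16.9 = 141.1 mM.

141 mM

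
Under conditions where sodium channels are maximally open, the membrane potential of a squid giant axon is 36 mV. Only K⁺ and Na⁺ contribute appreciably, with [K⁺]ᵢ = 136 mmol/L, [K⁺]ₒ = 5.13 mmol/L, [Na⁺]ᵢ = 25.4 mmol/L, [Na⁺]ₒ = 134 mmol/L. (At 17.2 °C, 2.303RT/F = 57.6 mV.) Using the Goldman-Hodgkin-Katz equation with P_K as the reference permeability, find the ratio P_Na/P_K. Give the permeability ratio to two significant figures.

Let α = P_Na/P_K. GHK: Vm = 57.6·log₁₀[(Kₒ + α·Naₒ)/(Kᵢ + α·Naᵢ)].
10^(Vm/57.6) = 10^(36.0/57.6) = 4.217
So 4.217·(Kᵢ + α·Naᵢ) = Kₒ + α·Naₒ → α = (4.217·136.0 − 5.13) / (134.0 − 4.217·25.4)
α = (573.5 − 5.13) / (134.0 − 107.1) = 568.4/26.89 = 21.14

21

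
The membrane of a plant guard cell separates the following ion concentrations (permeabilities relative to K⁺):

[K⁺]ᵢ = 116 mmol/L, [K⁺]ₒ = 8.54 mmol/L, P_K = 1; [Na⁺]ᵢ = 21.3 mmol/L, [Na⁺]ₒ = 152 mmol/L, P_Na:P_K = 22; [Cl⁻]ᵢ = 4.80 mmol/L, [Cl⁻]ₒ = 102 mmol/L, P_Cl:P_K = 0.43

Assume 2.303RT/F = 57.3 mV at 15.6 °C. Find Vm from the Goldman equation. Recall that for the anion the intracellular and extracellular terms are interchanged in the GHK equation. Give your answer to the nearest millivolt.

Vm = 57.3 · log₁₀[(Σ P·[cation]ₒ + Σ P·[anion]ᵢ) / (Σ P·[cation]ᵢ + Σ P·[anion]ₒ)]
Numerator = 1×8.54 + 22×152 + 0.43×4.80 = 3355
Denominator = 1×116 + 22×21.3 + 0.43×102 = 628.5
Vm = 57.3 · log₁₀(5.3378) = 57.3 × (0.7274) = 41.68 mV

42 mV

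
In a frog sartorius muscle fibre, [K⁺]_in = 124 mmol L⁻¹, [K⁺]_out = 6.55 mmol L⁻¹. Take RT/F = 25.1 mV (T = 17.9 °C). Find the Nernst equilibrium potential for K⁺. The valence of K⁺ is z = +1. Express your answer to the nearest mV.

-74 mV

E = (25.1/z) · ln([K⁺]_out/[K⁺]_in) with z = +1.
= (25.1/1) · ln(6.55/124) = 25.10 · ln(0.05282)
= 25.10 · (-2.9408) = -73.81 mV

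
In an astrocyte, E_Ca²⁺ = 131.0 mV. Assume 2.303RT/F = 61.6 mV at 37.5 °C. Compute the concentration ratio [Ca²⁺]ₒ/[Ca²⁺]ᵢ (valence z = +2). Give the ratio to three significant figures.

17900

log₁₀([out]/[in]) = E·z/(61.6) = 131.0 × 2 / 61.6 = 4.2532
[out]/[in] = 10^(4.2532) = 1.792e+04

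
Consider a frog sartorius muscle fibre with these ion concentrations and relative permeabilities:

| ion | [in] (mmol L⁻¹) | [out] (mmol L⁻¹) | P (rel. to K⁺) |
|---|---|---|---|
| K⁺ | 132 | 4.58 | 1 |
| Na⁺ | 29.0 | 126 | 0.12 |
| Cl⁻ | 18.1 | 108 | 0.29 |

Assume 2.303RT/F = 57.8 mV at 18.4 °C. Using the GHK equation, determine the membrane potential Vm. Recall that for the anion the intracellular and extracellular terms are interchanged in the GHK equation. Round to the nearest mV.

Vm = 57.8 · log₁₀[(Σ P·[cation]ₒ + Σ P·[anion]ᵢ) / (Σ P·[cation]ᵢ + Σ P·[anion]ₒ)]
Numerator = 1×4.58 + 0.12×126 + 0.29×18.1 = 24.95
Denominator = 1×132 + 0.12×29.0 + 0.29×108 = 166.8
Vm = 57.8 · log₁₀(0.14957) = 57.8 × (-0.8251) = -47.69 mV

-48 mV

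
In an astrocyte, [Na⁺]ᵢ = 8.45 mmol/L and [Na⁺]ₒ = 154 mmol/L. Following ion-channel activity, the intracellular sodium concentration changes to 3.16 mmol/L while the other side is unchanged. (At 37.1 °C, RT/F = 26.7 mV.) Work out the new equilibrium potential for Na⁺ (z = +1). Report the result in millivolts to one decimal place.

After the shift: [Na⁺]_out = 154, [Na⁺]_in = 3.16 mmol/L.
E_new = (26.7/1)·ln(154/3.16) = 26.70 · (3.8864) = 103.77 mV

103.8 mV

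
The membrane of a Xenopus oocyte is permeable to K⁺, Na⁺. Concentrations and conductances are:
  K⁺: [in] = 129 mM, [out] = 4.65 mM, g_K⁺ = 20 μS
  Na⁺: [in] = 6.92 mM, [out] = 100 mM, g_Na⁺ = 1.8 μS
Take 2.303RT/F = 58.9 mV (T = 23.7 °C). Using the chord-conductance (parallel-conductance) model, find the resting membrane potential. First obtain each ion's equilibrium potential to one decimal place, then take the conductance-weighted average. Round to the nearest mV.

E_K⁺ = (58.9/1)·log₁₀(4.65/129) = -85.0 mV
E_Na⁺ = (58.9/1)·log₁₀(100/6.92) = 68.3 mV
Vm = (Σ gᵢEᵢ)/(Σ gᵢ) = (20·-85.0 + 1.8·68.3) / (20 + 1.8)
= -1577.06 / 21.8 = -72.34 mV

-72 mV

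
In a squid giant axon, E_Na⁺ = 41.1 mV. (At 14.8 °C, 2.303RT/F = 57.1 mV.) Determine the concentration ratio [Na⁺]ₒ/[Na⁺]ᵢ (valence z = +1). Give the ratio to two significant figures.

5.2

log₁₀([out]/[in]) = E·z/(57.1) = 41.1 × 1 / 57.1 = 0.7198
[out]/[in] = 10^(0.7198) = 5.246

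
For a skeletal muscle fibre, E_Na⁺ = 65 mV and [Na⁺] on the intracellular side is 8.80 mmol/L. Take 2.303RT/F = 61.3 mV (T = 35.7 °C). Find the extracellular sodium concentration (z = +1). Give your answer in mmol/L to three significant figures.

Nernst: E = (61.3/1) · log₁₀([out]/[in]), so log₁₀([out]/[in]) = 65.0 × 1 / 61.3 = 1.0604.
[out]/[in] = 10^(1.0604) = 11.49.
[out] = 11.49 × 8.80 = 101.1 mmol/L.

101 mmol/L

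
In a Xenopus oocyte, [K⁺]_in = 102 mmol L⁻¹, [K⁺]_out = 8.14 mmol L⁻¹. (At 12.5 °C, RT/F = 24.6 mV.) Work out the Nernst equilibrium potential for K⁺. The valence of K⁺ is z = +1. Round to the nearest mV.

E = (24.6/z) · ln([K⁺]_out/[K⁺]_in) with z = +1.
= (24.6/1) · ln(8.14/102) = 24.60 · ln(0.0798)
= 24.60 · (-2.5282) = -62.19 mV

-62 mV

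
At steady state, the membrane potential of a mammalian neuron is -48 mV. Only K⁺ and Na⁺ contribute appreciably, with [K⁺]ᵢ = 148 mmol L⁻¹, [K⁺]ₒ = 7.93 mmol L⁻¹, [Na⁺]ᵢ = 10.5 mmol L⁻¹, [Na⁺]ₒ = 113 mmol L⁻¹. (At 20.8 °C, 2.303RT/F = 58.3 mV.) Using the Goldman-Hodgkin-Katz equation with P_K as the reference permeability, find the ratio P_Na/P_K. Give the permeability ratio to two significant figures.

0.13

Let α = P_Na/P_K. GHK: Vm = 58.3·log₁₀[(Kₒ + α·Naₒ)/(Kᵢ + α·Naᵢ)].
10^(Vm/58.3) = 10^(-48.0/58.3) = 0.1502
So 0.1502·(Kᵢ + α·Naᵢ) = Kₒ + α·Naₒ → α = (0.1502·148.0 − 7.93) / (113.0 − 0.1502·10.5)
α = (22.23 − 7.93) / (113.0 − 1.577) = 14.3/111.4 = 0.1283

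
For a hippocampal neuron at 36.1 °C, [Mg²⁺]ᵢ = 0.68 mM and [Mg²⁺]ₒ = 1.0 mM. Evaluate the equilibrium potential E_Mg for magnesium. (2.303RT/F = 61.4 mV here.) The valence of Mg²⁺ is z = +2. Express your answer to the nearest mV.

E = (61.4/z) · log₁₀([Mg²⁺]_out/[Mg²⁺]_in) with z = +2.
= (61.4/2) · log₁₀(1.0/0.68) = 30.70 · log₁₀(1.471)
= 30.70 · (0.1675) = 5.14 mV

5 mV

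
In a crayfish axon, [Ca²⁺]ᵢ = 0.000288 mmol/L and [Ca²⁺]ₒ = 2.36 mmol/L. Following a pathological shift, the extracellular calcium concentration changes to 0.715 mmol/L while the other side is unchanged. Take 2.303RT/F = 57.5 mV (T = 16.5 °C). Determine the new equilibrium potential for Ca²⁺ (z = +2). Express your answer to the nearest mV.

After the shift: [Ca²⁺]_out = 0.715, [Ca²⁺]_in = 0.000288 mmol/L.
E_new = (57.5/2)·log₁₀(0.715/0.000288) = 28.75 · (3.3949) = 97.60 mV

98 mV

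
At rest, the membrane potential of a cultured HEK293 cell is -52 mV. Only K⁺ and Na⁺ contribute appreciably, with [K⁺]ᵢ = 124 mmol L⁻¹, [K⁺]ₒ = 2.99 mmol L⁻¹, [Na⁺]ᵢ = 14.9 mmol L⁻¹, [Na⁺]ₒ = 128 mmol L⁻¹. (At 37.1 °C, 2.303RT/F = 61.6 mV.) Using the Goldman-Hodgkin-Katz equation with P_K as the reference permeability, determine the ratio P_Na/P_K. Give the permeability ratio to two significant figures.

0.12

Let α = P_Na/P_K. GHK: Vm = 61.6·log₁₀[(Kₒ + α·Naₒ)/(Kᵢ + α·Naᵢ)].
10^(Vm/61.6) = 10^(-52.0/61.6) = 0.14317
So 0.14317·(Kᵢ + α·Naᵢ) = Kₒ + α·Naₒ → α = (0.14317·124.0 − 2.99) / (128.0 − 0.14317·14.9)
α = (17.75 − 2.99) / (128.0 − 2.133) = 14.76/125.9 = 0.1173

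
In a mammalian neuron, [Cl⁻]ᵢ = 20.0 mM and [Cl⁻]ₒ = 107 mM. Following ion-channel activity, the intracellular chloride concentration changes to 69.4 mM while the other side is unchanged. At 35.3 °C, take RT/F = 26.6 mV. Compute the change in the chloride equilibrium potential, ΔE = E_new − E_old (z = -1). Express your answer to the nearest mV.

33 mV

E_old = (26.6/-1)·ln(107/20.0) = -44.61 mV
E_new = (26.6/-1)·ln(107/69.4) = -11.52 mV
ΔE = -11.52 − (-44.61) = 33.09 mV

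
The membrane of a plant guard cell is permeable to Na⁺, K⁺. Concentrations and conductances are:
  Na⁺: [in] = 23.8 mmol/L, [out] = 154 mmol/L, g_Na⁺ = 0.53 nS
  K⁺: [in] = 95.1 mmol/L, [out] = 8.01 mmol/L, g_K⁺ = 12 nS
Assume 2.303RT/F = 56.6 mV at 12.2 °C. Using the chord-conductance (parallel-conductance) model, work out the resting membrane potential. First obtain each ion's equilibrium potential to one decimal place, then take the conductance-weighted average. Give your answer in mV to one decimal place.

-56.3 mV

E_Na⁺ = (56.6/1)·log₁₀(154/23.8) = 45.9 mV
E_K⁺ = (56.6/1)·log₁₀(8.01/95.1) = -60.8 mV
Vm = (Σ gᵢEᵢ)/(Σ gᵢ) = (0.53·45.9 + 12·-60.8) / (0.53 + 12)
= -705.27 / 12.53 = -56.29 mV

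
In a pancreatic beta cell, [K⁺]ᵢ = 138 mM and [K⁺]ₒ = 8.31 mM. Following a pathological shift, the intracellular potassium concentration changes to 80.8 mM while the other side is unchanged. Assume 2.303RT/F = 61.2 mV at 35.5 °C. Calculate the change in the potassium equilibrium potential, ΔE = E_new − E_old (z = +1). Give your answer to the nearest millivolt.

14 mV

E_old = (61.2/1)·log₁₀(8.31/138) = -74.68 mV
E_new = (61.2/1)·log₁₀(8.31/80.8) = -60.45 mV
ΔE = -60.45 − (-74.68) = 14.23 mV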